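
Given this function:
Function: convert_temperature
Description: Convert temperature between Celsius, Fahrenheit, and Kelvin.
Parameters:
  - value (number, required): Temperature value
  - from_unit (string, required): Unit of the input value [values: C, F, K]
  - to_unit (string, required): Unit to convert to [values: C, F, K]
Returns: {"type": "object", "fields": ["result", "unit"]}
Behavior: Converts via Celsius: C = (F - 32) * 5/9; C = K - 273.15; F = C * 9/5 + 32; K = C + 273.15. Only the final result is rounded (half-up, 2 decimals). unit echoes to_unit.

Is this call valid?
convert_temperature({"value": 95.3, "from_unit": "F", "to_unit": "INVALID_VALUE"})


Checking parameter values...
Parameter 'to_unit' has value 'INVALID_VALUE' not in allowed: C, F, K
Invalid - 'to_unit' must be one of C, F, K


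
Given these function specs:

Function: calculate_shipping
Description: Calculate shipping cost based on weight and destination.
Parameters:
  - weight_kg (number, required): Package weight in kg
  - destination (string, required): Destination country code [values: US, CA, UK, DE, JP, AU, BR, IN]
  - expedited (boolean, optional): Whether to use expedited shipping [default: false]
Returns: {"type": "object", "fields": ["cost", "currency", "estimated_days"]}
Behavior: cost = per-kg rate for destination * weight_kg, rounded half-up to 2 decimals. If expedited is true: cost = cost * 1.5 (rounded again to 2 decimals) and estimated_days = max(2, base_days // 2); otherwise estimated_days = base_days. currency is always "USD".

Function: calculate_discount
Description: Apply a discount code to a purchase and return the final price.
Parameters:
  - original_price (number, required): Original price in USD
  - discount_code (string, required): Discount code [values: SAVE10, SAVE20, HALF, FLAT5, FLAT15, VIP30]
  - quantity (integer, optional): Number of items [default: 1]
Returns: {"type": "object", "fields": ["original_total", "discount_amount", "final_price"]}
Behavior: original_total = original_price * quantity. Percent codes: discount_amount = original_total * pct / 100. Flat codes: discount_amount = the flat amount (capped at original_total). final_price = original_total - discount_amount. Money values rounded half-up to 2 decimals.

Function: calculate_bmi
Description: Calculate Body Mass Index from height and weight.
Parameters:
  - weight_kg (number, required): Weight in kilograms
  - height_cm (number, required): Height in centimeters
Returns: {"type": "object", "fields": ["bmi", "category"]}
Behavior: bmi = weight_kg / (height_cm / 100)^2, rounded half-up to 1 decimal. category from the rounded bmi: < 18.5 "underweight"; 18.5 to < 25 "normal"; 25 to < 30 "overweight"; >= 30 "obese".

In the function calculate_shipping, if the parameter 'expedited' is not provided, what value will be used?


The calculate_shipping spec declares:
  - expedited (boolean, optional): Whether to use expedited shipping [default: false]
Default:
false


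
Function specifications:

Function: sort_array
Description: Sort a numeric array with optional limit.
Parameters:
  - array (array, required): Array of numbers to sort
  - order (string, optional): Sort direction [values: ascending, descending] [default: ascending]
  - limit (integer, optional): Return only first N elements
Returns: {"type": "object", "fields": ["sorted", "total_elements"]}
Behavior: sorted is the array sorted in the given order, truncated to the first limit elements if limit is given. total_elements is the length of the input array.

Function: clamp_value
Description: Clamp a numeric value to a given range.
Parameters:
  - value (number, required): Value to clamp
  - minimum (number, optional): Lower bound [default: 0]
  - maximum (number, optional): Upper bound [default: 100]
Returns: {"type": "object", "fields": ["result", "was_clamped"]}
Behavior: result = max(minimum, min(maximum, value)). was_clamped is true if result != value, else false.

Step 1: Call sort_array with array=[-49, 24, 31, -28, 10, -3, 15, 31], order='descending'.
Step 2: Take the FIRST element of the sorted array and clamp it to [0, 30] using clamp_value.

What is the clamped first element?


Step 1: sort_array(order=descending)
  sorted: [31, 31, 24, 15, 10, -3, -28, -49]
  -> first element = 31
Step 2: clamp_value(value=31, minimum=0, maximum=30)
  result = max(0, min(30, 31)) = max(0, 30) = 30
  was_clamped = (30 != 31) = true
  -> result = 30
30


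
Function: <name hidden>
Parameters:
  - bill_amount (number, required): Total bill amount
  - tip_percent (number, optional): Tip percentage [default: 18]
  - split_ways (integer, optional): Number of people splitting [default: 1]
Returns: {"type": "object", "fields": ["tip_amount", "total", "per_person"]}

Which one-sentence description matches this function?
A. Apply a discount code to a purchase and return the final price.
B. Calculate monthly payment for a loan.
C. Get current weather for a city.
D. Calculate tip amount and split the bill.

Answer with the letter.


Parameters bill_amount, tip_percent, split_ways and return ["tip_amount", "total", "per_person"] fit: Calculate tip amount and split the bill.
D


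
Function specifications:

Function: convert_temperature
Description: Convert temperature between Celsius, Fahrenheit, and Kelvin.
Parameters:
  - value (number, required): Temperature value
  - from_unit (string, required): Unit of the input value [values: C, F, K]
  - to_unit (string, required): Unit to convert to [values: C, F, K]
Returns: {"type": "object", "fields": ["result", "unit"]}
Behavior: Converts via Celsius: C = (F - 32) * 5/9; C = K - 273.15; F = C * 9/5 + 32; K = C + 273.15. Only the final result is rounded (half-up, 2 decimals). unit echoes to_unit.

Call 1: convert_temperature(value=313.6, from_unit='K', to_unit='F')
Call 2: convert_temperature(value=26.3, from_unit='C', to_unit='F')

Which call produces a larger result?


Call 1:
  To C: 313.6 - 273.15 = 40.45
  To F: 40.45 * 9/5 + 32 = 104.81
  Round to 2 decimals: 104.81
  -> 104.81 F
Call 2:
  Input already in C: 26.3
  To F: 26.3 * 9/5 + 32 = 79.34
  Round to 2 decimals: 79.34
  -> 79.34 F
Call 1 (104.81 F)


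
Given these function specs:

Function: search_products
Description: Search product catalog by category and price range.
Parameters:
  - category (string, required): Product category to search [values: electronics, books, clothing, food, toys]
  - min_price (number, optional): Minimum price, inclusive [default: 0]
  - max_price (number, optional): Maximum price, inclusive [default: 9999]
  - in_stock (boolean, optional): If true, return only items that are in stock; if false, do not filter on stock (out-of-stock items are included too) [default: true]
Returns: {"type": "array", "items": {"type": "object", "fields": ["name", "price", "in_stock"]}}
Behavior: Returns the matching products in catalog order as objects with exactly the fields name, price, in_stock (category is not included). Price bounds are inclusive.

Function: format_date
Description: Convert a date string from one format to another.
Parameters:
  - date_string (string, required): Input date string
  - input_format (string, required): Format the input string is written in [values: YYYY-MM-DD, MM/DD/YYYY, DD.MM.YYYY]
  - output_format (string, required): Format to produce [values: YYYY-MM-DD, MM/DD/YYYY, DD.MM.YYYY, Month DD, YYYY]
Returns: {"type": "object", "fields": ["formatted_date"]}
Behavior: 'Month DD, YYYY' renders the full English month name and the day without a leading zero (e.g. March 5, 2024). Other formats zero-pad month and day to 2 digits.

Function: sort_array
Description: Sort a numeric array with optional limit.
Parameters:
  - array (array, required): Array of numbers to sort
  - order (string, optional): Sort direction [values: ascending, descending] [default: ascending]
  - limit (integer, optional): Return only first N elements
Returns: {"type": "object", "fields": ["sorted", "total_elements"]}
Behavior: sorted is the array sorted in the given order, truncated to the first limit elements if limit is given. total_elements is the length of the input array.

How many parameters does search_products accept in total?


Parameters of search_products: category (required), min_price (optional), max_price (optional), in_stock (optional)
Total:
4


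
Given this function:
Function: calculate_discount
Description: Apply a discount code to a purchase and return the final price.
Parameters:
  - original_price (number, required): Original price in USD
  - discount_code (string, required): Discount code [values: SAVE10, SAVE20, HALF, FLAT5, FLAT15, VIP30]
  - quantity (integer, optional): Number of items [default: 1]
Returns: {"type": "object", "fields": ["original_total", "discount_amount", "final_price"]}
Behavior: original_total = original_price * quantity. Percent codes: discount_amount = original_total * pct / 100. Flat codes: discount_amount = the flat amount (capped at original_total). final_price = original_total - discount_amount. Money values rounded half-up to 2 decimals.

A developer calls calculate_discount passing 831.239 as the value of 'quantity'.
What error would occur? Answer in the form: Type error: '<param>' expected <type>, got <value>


Spec: 'quantity' is declared as integer; 831.239 is a non-integer number.
Type error: 'quantity' expected integer, got 831.239


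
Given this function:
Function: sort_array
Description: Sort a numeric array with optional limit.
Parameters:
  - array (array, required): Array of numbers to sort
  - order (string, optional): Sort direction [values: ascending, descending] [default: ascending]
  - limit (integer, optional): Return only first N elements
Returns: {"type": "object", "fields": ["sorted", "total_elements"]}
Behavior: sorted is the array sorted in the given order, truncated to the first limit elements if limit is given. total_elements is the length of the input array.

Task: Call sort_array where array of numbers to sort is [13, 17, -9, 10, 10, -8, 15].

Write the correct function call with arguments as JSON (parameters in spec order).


Mapping each described value to its parameter name:
  'Array of numbers to sort' -> array = [13, 17, -9, 10, 10, -8, 15]
sort_array({"array": [13, 17, -9, 10, 10, -8, 15]})


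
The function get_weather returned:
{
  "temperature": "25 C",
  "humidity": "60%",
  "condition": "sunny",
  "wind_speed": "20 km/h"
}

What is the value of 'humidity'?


60%


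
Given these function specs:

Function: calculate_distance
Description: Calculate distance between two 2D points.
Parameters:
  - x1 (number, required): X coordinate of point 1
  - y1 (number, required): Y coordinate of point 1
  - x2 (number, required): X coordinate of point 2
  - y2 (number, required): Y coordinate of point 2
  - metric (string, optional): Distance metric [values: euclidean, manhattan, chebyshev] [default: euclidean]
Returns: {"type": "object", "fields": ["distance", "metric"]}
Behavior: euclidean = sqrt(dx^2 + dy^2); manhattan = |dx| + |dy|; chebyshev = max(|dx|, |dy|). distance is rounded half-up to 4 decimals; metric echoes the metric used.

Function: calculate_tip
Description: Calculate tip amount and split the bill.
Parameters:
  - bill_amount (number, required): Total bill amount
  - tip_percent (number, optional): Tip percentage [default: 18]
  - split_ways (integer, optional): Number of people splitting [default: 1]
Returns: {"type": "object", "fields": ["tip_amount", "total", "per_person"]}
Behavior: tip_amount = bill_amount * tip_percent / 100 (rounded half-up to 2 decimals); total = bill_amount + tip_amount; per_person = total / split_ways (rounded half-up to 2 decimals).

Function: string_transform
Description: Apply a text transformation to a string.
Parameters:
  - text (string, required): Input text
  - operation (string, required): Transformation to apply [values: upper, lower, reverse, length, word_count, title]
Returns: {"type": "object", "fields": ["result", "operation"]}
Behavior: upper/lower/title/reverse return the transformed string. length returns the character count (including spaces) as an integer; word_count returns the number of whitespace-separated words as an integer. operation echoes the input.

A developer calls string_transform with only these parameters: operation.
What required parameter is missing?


Required parameters: text, operation
Provided: operation
Missing: text
text


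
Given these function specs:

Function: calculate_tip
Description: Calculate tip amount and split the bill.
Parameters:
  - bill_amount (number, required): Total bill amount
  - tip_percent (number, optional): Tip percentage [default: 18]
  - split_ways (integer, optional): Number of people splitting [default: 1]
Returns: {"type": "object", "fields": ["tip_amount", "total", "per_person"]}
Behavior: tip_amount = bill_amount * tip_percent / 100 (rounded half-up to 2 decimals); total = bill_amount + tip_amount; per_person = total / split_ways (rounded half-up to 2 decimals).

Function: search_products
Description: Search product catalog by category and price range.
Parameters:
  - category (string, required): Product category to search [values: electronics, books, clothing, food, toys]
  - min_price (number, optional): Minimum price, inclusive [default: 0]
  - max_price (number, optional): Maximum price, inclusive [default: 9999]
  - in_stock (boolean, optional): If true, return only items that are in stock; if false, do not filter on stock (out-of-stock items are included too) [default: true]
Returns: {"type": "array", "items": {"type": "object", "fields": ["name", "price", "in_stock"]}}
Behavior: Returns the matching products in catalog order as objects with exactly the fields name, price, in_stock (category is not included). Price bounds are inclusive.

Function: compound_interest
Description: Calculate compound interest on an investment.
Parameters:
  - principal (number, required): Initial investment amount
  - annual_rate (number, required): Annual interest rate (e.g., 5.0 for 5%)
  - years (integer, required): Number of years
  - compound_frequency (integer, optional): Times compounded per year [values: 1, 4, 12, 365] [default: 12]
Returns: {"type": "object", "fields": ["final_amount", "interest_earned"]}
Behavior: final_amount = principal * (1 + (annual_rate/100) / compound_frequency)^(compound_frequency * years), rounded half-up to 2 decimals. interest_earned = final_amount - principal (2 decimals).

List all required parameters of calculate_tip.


Parameters of calculate_tip and their required/optional flag:
  bill_amount: required
  tip_percent: optional
  split_ways: optional
bill_amount


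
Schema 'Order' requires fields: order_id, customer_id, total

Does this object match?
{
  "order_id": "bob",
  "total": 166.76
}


Checking required fields...
Missing: customer_id
Invalid - missing required field 'customer_id'


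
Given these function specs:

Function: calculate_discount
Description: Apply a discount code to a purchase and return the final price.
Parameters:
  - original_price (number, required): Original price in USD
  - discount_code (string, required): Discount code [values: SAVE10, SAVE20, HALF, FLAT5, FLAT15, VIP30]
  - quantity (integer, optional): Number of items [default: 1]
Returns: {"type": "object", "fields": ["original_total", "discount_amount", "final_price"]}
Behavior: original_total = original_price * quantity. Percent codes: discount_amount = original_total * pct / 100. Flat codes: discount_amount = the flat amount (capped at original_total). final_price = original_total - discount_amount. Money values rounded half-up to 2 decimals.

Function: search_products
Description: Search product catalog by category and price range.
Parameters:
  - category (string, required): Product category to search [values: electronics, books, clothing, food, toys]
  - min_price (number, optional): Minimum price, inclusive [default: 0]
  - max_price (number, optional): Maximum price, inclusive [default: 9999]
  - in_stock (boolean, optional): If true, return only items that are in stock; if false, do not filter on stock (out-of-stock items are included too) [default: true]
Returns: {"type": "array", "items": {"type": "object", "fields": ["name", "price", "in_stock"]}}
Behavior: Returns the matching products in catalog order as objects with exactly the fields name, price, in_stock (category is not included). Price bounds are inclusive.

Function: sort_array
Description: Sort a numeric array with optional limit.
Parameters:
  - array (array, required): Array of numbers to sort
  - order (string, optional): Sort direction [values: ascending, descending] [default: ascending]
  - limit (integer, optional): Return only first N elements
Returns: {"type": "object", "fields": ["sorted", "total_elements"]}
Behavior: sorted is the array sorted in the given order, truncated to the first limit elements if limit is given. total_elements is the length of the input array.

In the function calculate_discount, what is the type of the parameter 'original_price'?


The calculate_discount spec declares:
  - original_price (number, required): Original price in USD
Type:
number


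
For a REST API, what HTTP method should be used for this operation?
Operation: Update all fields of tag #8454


GET = read, POST = create, PUT = update/replace, DELETE = remove
This operation is an update/replace.
PUT


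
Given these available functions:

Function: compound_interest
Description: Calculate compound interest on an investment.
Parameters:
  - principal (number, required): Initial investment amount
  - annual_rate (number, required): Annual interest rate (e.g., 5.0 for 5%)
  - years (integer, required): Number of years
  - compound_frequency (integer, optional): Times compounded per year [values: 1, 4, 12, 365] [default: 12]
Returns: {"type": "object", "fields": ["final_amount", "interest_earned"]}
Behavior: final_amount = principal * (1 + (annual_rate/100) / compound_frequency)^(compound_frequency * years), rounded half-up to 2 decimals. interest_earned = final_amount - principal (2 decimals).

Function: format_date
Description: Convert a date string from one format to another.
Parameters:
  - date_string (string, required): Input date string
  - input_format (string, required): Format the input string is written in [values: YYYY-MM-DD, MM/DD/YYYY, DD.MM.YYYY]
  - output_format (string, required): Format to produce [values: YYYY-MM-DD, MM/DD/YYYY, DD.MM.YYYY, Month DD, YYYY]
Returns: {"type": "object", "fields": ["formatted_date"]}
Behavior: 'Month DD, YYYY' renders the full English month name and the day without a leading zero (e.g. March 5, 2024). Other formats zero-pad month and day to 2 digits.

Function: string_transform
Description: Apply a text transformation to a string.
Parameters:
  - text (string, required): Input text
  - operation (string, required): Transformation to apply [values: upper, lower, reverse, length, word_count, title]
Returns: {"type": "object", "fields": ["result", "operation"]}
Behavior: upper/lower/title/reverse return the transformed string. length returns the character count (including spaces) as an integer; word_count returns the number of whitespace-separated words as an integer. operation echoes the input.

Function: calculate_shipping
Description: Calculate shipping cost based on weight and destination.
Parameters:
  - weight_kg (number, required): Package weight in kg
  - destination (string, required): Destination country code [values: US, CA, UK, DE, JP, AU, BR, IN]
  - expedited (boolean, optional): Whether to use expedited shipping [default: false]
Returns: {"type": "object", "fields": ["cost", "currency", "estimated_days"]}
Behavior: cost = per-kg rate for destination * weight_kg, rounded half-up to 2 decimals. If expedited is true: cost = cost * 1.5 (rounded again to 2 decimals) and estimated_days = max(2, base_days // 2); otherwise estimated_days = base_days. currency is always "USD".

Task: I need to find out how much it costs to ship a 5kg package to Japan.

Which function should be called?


The task needs a function whose description is: Calculate shipping cost based on weight and destination.
calculate_shipping


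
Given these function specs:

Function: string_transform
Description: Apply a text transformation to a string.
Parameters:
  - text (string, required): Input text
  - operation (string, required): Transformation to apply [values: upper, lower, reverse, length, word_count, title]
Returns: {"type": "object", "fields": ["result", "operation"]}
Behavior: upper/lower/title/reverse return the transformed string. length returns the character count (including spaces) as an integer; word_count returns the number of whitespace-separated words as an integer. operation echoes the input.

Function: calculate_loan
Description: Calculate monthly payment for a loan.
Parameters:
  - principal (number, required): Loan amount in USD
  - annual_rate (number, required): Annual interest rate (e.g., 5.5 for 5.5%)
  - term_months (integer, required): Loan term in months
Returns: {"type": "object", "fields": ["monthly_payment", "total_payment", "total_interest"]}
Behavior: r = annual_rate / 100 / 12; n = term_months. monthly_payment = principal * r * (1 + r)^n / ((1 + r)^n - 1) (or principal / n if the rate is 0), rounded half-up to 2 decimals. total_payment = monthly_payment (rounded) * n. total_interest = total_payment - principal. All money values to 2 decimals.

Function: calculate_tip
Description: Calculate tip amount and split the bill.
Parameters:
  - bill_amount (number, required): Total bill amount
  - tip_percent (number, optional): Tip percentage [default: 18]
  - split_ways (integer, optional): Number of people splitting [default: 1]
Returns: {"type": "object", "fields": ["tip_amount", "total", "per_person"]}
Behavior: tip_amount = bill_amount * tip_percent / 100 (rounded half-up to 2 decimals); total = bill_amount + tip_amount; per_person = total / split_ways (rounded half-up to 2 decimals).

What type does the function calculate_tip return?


The calculate_tip spec declares Returns: {"type": "object", "fields": ["tip_amount", "total", "per_person"]}
Type:
object


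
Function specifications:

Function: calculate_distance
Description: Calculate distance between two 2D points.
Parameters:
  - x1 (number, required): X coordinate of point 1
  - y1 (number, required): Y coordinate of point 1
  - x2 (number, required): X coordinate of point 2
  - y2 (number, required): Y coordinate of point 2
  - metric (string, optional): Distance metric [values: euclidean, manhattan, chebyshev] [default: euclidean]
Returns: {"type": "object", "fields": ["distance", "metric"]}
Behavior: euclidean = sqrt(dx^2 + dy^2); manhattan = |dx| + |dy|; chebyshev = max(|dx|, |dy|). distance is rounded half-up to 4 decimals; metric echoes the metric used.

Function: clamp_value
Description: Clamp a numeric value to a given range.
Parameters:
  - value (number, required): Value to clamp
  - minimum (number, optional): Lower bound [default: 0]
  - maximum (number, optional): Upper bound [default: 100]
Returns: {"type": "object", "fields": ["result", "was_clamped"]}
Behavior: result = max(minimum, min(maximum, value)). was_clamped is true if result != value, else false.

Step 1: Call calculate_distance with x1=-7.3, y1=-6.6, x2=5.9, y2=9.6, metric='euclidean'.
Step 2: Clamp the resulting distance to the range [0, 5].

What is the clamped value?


Step 1: calculate_distance (euclidean)
  |dx| = |5.9 - -7.3| = 13.2; |dy| = |9.6 - -6.6| = 16.2
  euclidean: sqrt(13.2^2 + 16.2^2) = sqrt(436.68) = 20.89689
  Round to 4 decimals: 20.8969
  -> distance = 20.8969
Step 2: clamp_value(value=20.8969, minimum=0, maximum=5)
  result = max(0, min(5, 20.8969)) = max(0, 5) = 5
  was_clamped = (5 != 20.8969) = true
  -> result = 5
5


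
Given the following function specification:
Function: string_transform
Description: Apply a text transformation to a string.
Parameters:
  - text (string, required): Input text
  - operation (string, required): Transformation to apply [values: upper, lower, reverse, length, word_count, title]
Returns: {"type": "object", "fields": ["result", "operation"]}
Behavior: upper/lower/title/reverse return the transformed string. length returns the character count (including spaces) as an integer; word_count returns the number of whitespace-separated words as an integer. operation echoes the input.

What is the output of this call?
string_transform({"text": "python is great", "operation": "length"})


length counts every character including spaces: 15
Output:
{"result": 15, "operation": "length"}


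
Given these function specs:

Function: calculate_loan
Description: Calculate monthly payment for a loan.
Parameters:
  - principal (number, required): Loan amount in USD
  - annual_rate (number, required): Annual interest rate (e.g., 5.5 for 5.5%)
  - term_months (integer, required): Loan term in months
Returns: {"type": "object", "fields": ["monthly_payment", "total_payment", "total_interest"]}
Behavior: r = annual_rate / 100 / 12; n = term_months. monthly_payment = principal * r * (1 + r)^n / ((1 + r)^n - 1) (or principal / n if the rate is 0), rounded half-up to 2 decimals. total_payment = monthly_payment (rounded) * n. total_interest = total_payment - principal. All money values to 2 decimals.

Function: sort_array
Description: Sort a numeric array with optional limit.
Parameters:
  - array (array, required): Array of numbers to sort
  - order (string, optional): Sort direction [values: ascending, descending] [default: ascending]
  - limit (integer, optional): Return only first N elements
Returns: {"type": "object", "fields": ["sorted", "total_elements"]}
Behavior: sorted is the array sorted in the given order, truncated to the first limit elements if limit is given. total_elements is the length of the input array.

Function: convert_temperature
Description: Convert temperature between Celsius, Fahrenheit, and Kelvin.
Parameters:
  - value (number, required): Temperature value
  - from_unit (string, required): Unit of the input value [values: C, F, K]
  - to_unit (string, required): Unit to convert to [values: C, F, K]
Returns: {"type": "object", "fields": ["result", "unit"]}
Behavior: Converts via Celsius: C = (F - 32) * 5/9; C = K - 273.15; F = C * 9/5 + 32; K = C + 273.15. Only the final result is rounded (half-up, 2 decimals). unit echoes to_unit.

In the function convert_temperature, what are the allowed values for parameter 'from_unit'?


The convert_temperature spec declares:
  - from_unit (string, required): Unit of the input value [values: C, F, K]
Allowed values:
C, F, K


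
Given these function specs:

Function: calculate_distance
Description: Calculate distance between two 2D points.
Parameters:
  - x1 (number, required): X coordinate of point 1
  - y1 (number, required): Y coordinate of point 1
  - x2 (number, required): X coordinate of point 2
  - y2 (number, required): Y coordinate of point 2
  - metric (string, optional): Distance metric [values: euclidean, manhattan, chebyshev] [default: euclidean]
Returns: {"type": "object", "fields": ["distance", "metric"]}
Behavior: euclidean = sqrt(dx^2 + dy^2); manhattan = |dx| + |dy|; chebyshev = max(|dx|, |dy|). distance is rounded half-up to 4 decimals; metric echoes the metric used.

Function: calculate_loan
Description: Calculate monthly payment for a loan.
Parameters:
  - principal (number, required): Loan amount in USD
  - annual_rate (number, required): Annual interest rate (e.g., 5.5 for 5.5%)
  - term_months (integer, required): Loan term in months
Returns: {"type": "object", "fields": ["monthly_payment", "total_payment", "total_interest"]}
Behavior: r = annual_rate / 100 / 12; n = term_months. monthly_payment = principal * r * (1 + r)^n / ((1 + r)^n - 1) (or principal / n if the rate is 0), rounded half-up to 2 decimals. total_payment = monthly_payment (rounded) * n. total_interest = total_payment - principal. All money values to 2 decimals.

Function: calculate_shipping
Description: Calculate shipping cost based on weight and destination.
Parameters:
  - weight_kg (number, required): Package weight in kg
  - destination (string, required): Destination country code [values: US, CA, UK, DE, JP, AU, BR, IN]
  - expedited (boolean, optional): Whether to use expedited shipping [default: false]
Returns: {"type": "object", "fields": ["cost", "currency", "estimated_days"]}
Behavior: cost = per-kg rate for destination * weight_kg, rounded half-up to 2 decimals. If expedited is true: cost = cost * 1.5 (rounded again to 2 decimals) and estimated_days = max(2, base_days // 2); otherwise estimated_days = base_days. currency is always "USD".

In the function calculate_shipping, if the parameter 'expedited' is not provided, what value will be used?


The calculate_shipping spec declares:
  - expedited (boolean, optional): Whether to use expedited shipping [default: false]
Default:
false


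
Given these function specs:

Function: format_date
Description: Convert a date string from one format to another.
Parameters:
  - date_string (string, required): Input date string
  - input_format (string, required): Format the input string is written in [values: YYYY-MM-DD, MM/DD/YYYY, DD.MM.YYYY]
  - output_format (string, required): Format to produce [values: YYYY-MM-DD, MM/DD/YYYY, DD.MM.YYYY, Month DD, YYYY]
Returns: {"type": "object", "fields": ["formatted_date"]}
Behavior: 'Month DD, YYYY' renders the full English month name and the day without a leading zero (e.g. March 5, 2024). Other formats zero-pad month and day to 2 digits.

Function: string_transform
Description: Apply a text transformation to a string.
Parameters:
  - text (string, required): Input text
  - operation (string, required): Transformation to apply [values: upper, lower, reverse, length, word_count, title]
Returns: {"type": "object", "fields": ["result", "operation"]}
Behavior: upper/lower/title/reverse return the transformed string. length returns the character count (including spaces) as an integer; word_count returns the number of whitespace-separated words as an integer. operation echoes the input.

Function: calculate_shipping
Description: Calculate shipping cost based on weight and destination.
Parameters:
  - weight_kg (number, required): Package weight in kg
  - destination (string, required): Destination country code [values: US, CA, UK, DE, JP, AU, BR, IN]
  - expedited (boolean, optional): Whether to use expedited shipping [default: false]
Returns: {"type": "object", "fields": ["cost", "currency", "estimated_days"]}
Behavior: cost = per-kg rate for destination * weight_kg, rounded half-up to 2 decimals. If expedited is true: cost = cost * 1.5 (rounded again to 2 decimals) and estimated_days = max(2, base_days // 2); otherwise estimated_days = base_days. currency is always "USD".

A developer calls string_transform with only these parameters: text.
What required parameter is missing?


Required parameters: text, operation
Provided: text
Missing: operation
operation


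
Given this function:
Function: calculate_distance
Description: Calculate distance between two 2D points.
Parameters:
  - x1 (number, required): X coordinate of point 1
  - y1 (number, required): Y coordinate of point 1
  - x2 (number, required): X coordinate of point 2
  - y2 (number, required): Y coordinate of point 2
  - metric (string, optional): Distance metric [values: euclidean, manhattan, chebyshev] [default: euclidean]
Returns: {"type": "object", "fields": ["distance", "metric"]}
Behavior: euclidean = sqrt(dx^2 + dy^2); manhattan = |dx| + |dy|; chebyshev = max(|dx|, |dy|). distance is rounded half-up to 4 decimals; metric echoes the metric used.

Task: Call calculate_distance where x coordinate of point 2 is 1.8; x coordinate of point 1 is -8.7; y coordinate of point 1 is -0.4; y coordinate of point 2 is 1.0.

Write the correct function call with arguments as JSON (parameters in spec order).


Mapping each described value to its parameter name:
  'X coordinate of point 2' -> x2 = 1.8
  'X coordinate of point 1' -> x1 = -8.7
  'Y coordinate of point 1' -> y1 = -0.4
  'Y coordinate of point 2' -> y2 = 1.0
calculate_distance({"x1": -8.7, "y1": -0.4, "x2": 1.8, "y2": 1.0})


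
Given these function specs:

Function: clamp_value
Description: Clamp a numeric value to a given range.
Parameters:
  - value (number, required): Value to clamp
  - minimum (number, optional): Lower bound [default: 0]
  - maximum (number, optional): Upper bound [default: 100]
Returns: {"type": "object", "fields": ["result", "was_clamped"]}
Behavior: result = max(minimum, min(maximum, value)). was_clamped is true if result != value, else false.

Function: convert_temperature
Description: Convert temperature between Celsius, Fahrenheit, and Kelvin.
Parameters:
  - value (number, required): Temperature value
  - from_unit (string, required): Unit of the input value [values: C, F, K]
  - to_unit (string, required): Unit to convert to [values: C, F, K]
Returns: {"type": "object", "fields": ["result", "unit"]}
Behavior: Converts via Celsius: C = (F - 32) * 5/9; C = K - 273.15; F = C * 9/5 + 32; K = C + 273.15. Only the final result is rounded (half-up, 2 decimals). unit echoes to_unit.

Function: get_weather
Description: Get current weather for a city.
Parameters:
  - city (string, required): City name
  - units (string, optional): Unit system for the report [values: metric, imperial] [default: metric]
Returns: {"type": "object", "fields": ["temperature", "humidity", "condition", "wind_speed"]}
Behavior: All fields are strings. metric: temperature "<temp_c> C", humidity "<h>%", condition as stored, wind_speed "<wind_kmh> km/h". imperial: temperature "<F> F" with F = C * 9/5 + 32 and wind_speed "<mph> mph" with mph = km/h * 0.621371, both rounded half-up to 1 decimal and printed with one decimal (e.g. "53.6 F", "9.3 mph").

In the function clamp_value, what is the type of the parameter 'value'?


The clamp_value spec declares:
  - value (number, required): Value to clamp
Type:
number


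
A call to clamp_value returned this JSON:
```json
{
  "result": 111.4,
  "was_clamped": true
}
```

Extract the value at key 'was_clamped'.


true


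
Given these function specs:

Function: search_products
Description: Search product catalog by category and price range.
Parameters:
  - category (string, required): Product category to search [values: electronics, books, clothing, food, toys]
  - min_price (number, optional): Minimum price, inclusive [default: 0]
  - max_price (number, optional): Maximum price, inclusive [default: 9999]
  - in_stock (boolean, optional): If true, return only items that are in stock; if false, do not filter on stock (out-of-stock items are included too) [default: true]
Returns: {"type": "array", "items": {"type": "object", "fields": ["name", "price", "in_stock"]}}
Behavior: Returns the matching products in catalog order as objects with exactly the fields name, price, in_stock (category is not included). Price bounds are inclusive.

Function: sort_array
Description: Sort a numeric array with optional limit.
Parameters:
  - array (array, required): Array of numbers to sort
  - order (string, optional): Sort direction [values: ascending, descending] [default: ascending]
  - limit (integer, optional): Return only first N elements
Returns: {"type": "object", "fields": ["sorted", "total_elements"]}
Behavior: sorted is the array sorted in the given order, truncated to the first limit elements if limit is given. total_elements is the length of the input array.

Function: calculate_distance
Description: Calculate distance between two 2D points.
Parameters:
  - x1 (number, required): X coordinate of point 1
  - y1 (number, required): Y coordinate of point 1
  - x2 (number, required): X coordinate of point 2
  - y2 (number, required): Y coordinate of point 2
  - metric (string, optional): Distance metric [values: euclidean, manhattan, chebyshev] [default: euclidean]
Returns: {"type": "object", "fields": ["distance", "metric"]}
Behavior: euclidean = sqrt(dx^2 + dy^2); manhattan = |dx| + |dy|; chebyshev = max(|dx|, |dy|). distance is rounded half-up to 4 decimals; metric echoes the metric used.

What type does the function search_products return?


The search_products spec declares Returns: {"type": "array", "items": {"type": "object", "fields": ["name", "price", "in_stock"]}}
Type:
array


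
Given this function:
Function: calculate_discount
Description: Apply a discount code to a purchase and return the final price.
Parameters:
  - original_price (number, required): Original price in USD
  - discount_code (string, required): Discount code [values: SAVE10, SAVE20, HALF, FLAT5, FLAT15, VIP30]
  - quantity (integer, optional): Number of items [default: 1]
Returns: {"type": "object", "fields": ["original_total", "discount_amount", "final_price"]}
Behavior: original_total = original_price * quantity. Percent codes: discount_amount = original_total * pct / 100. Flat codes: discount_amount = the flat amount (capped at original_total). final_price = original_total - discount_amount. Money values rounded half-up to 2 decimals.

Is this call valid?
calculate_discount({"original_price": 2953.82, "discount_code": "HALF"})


Checking all required parameters present and types match... All valid.
Valid


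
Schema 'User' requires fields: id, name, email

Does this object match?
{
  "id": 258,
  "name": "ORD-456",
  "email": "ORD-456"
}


Checking required fields... All present.
Valid - all required fields present


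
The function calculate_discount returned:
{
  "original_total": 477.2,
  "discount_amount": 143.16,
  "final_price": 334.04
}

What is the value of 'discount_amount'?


143.16


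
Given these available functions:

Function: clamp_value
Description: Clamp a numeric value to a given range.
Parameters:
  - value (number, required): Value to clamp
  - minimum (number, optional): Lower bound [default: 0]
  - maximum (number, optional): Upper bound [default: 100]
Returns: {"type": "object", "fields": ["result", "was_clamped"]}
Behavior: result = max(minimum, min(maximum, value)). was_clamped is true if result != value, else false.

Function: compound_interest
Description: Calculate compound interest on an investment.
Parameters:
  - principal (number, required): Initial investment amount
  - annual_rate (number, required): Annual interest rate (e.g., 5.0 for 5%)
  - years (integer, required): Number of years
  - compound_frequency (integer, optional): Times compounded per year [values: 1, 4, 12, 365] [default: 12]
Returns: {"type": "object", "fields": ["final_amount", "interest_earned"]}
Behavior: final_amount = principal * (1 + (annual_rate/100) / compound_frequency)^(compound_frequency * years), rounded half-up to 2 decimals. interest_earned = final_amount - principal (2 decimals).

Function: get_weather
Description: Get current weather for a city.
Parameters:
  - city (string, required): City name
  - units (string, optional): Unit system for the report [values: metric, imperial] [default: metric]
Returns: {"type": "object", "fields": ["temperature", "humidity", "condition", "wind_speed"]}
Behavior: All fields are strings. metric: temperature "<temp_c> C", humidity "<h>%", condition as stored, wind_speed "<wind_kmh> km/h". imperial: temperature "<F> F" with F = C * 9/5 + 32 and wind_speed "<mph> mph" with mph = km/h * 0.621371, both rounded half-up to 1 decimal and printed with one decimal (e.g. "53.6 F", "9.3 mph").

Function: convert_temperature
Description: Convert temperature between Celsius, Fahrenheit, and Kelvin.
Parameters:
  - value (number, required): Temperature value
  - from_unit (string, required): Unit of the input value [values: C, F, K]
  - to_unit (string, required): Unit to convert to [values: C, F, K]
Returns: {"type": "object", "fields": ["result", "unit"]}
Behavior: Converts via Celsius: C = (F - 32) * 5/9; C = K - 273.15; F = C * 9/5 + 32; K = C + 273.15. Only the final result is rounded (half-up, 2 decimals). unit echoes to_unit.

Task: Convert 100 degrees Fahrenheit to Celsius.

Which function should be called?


The task needs a function whose description is: Convert temperature between Celsius, Fahrenheit, and Kelvin.
convert_temperature


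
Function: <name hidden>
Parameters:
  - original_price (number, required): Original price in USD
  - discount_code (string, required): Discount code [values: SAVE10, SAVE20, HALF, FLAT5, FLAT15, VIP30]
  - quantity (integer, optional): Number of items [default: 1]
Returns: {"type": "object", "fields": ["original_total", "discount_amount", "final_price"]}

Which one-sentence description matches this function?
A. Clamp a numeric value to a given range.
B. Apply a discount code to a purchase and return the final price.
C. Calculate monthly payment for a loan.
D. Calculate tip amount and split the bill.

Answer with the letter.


Parameters original_price, discount_code, quantity and return ["original_total", "discount_amount", "final_price"] fit: Apply a discount code to a purchase and return the final price.
B
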